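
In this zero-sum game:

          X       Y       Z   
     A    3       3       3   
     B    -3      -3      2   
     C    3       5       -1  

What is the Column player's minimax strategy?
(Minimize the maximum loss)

Column should play X or Z (all achieve the minimum), value = 3

Work:
Column player minimizes Row's maximum payoff:
Column X: max payoff to Row = 3
Column Y: max payoff to Row = 5
Column Z: max payoff to Row = 3
Minimum is 3, achieved by columns X, Z (tied).
Each of X or Z is a minimax strategy.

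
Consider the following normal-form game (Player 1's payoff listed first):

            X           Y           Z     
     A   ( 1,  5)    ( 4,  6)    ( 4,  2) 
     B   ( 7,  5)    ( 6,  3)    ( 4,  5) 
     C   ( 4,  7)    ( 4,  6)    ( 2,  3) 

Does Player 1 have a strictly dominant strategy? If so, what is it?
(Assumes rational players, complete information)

No strictly dominant strategy exists for Player 1

Work:
A strategy strictly dominates another if it gives a strictly higher payoff against every opponent action. Compare each pair of P1's strategies column-by-column:
  A vs B: [1 vs 7, 4 vs 6, 4 vs 4] → A does not strictly dominate B (column X: 1 ≤ 7)
  A vs C: [1 vs 4, 4 vs 4, 4 vs 2] → A does not strictly dominate C (column X: 1 ≤ 4)
  B vs A: [7 vs 1, 6 vs 4, 4 vs 4] → B does not strictly dominate A (column Z: 4 ≤ 4)
  B vs C: [7 vs 4, 6 vs 4, 4 vs 2] → B strictly dominates C
  C vs A: [4 vs 1, 4 vs 4, 2 vs 4] → C does not strictly dominate A (column Y: 4 ≤ 4)
  C vs B: [4 vs 7, 4 vs 6, 2 vs 4] → C does not strictly dominate B (column X: 4 ≤ 7)
No single strategy strictly dominates all others → no strictly dominant strategy.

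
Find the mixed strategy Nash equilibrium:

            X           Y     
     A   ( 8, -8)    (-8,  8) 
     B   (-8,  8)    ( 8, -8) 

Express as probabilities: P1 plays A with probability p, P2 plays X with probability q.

p = 0.5, q = 0.5

Work:
Find probabilities that make opponent indifferent:
P2 chooses q to make P1 indifferent between A and B
P1 chooses p to make P2 indifferent between X and Y
Mixed NE: P1 plays (A: 0.5, B: 0.5), P2 plays (X: 0.5, Y: 0.5)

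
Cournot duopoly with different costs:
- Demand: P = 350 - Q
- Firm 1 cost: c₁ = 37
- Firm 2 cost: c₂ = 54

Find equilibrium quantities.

q₁* = 110.0, q₂* = 93.0

Work:
Reaction: q₁ = (350 - 37 - q₂)/2
Reaction: q₂ = (350 - 54 - q₁)/2
Solve simultaneously:
q₁* = (350 - 2×37 + 54)/3 = 110.0
q₂* = (350 - 2×54 + 37)/3 = 93.0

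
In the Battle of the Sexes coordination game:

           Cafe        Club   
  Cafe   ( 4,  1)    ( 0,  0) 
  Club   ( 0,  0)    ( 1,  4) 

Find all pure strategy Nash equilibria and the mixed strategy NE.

Pure NE: (Cafe, Cafe) and (Club, Club); Mixed NE: p = 0.8, q = 0.2

Work:
Check pure NE:
(Cafe, Cafe): (4, 1) - no unilateral deviation beneficial
(Club, Club): (1, 4) - no unilateral deviation beneficial
Mixed NE: P1 plays Cafe with p = 0.8, P2 plays Cafe with q = 0.2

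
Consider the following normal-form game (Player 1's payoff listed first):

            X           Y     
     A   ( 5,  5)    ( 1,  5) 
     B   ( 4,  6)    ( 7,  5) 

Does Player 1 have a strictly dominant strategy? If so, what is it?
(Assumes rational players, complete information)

No strictly dominant strategy exists for Player 1

Work:
A strategy strictly dominates another if it gives a strictly higher payoff against every opponent action. Compare each pair of P1's strategies column-by-column:
  A vs B: [5 vs 4, 1 vs 7] → A does not strictly dominate B (column Y: 1 ≤ 7)
  B vs A: [4 vs 5, 7 vs 1] → B does not strictly dominate A (column X: 4 ≤ 5)
No single strategy strictly dominates all others → no strictly dominant strategy.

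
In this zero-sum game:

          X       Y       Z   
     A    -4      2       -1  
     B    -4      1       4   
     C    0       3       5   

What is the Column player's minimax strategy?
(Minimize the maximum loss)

Column should play X, value = 0

Work:
Column player minimizes Row's maximum payoff:
Column X: max payoff to Row = 0
Column Y: max payoff to Row = 3
Column Z: max payoff to Row = 5
Minimum is 0, achieved by column X.
Minimax strategy: X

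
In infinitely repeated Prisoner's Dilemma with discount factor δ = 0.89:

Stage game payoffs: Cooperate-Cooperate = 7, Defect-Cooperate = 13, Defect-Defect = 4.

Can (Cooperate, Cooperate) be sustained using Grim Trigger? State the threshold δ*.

δ* = 0.6667; since δ = 0.89 ≥ 0.6667, cooperation can be sustained

Work:
For Grim Trigger:
Cooperate forever: 7/(1-δ)
Defect then punished: 13 + 4·δ/(1-δ)
Need: 7/(1-δ) ≥ 13 + 4·δ/(1-δ)
Solving: δ ≥ (T-R)/(T-P) = (13-7)/(13-4) = 0.6667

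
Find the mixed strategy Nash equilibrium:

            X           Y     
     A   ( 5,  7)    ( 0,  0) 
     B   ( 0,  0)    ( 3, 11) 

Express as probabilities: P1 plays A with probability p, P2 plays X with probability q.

p = 0.6111, q = 0.375

Work:
Find probabilities that make opponent indifferent:
P2 chooses q to make P1 indifferent between A and B
P1 chooses p to make P2 indifferent between X and Y
Mixed NE: P1 plays (A: 0.6111, B: 0.3889), P2 plays (X: 0.375, Y: 0.625)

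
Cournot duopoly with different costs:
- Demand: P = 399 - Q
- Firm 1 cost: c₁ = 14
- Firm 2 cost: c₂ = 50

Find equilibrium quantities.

q₁* = 140.33, q₂* = 104.33

Work:
Reaction: q₁ = (399 - 14 - q₂)/2
Reaction: q₂ = (399 - 50 - q₁)/2
Solve simultaneously:
q₁* = (399 - 2×14 + 50)/3 = 140.33
q₂* = (399 - 2×50 + 14)/3 = 104.33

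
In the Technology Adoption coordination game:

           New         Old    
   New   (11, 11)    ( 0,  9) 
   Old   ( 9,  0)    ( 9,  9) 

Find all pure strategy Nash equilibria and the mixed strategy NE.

Pure NE: (New, New) and (Old, Old); Mixed NE: p = 0.8182, q = 0.8182

Work:
Check pure NE:
(New, New): (11, 11) - no unilateral deviation beneficial
(Old, Old): (9, 9) - no unilateral deviation beneficial
Mixed NE: P1 plays New with p = 0.8182, P2 plays New with q = 0.8182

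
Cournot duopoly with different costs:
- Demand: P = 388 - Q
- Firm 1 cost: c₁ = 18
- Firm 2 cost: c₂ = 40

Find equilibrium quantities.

q₁* = 130.67, q₂* = 108.67

Work:
Reaction: q₁ = (388 - 18 - q₂)/2
Reaction: q₂ = (388 - 40 - q₁)/2
Solve simultaneously:
q₁* = (388 - 2×18 + 40)/3 = 130.67
q₂* = (388 - 2×40 + 18)/3 = 108.67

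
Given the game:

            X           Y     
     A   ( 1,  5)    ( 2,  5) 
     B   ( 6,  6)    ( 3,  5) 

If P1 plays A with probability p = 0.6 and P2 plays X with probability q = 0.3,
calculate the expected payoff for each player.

E[P1] = 2.58, E[P2] = 5.12

Work:
E[P1] = p·q·π₁(A,X) + p·(1-q)·π₁(A,Y) + (1-p)·q·π₁(B,X) + (1-p)·(1-q)·π₁(B,Y)
= 0.6·0.3·1 + 0.6·0.7·2 + 0.4·0.3·6 + 0.4·0.7·3
= 2.58

E[P2] = 5.12 (similar calculation)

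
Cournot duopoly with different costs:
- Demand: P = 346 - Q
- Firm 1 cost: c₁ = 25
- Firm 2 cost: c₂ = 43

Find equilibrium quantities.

q₁* = 113.0, q₂* = 95.0

Work:
Reaction: q₁ = (346 - 25 - q₂)/2
Reaction: q₂ = (346 - 43 - q₁)/2
Solve simultaneously:
q₁* = (346 - 2×25 + 43)/3 = 113.0
q₂* = (346 - 2×43 + 25)/3 = 95.0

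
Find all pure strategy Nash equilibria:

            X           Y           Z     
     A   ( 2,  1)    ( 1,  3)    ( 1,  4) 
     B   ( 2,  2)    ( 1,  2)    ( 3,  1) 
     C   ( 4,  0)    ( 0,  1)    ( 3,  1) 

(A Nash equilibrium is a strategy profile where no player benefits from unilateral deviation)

Nash equilibrium: (B, Y), (C, Z)

Work:
Best responses:
  P1 vs X: payoffs [2, 2, 4] → best response C (payoff 4)
  P1 vs Y: payoffs [1, 1, 0] → best response A/B (payoff 1)
  P1 vs Z: payoffs [1, 3, 3] → best response B/C (payoff 3)
  P2 vs A: payoffs [1, 3, 4] → best response Z (payoff 4)
  P2 vs B: payoffs [2, 2, 1] → best response X/Y (payoff 2)
  P2 vs C: payoffs [0, 1, 1] → best response Y/Z (payoff 1)
Mutual best responses: (B,Y), (C,Z) → Nash equilibria.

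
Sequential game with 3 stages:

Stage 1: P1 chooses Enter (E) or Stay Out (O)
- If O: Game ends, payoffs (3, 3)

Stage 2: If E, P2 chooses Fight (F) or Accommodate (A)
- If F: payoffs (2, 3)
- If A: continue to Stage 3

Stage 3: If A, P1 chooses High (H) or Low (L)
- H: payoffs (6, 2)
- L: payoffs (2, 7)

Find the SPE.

SPE: (O, F, H); Outcome (3, 3)

Work:
Stage 3: P1 chooses H (6 vs 2)
Stage 2: P2: F->3, A->2 (anticipating H). Choose F
Stage 1: P1: O->3, E->2 (anticipating F, H). Choose O
SPE path: O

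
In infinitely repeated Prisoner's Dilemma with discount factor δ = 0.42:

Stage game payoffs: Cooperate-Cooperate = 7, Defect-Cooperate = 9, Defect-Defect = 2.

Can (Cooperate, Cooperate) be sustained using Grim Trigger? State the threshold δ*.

δ* = 0.2857; since δ = 0.42 ≥ 0.2857, cooperation can be sustained

Work:
For Grim Trigger:
Cooperate forever: 7/(1-δ)
Defect then punished: 9 + 2·δ/(1-δ)
Need: 7/(1-δ) ≥ 9 + 2·δ/(1-δ)
Solving: δ ≥ (T-R)/(T-P) = (9-7)/(9-2) = 0.2857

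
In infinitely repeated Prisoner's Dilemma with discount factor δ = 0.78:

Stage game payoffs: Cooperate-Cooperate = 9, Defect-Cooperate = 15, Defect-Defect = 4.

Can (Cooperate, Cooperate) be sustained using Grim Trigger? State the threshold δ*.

δ* = 0.5455; since δ = 0.78 ≥ 0.5455, cooperation can be sustained

Work:
For Grim Trigger:
Cooperate forever: 9/(1-δ)
Defect then punished: 15 + 4·δ/(1-δ)
Need: 9/(1-δ) ≥ 15 + 4·δ/(1-δ)
Solving: δ ≥ (T-R)/(T-P) = (15-9)/(15-4) = 0.5455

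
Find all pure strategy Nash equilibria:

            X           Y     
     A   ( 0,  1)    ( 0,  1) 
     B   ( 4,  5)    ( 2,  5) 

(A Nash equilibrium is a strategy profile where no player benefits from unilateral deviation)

Nash equilibrium: (B, X), (B, Y)

Work:
Best responses:
  P1 vs X: payoffs [0, 4] → best response B (payoff 4)
  P1 vs Y: payoffs [0, 2] → best response B (payoff 2)
  P2 vs A: payoffs [1, 1] → best response X/Y (payoff 1)
  P2 vs B: payoffs [5, 5] → best response X/Y (payoff 5)
Mutual best responses: (B,X), (B,Y) → Nash equilibria.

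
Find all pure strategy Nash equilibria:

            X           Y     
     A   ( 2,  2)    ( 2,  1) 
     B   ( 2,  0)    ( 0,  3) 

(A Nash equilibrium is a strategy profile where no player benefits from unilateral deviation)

Nash equilibrium: (A, X)

Work:
Best responses:
  P1 vs X: payoffs [2, 2] → best response A/B (payoff 2)
  P1 vs Y: payoffs [2, 0] → best response A (payoff 2)
  P2 vs A: payoffs [2, 1] → best response X (payoff 2)
  P2 vs B: payoffs [0, 3] → best response Y (payoff 3)
Mutual best responses: (A,X) → Nash equilibria.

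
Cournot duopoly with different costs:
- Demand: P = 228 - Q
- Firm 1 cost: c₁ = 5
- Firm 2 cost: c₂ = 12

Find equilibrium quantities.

q₁* = 76.67, q₂* = 69.67

Work:
Reaction: q₁ = (228 - 5 - q₂)/2
Reaction: q₂ = (228 - 12 - q₁)/2
Solve simultaneously:
q₁* = (228 - 2×5 + 12)/3 = 76.67
q₂* = (228 - 2×12 + 5)/3 = 69.67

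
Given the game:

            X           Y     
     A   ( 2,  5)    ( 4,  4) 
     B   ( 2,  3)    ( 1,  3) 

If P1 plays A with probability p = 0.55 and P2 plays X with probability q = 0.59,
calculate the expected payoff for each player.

E[P1] = 2.2665, E[P2] = 3.8745

Work:
E[P1] = p·q·π₁(A,X) + p·(1-q)·π₁(A,Y) + (1-p)·q·π₁(B,X) + (1-p)·(1-q)·π₁(B,Y)
= 0.55·0.59·2 + 0.55·0.41·4 + 0.45·0.59·2 + 0.45·0.41·1
= 2.2665

E[P2] = 3.8745 (similar calculation)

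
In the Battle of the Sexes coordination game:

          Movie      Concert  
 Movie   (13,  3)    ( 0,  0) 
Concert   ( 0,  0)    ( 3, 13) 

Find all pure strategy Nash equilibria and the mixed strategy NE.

Pure NE: (Movie, Movie) and (Concert, Concert); Mixed NE: p = 0.8125, q = 0.1875

Work:
Check pure NE:
(Movie, Movie): (13, 3) - no unilateral deviation beneficial
(Concert, Concert): (3, 13) - no unilateral deviation beneficial
Mixed NE: P1 plays Movie with p = 0.8125, P2 plays Movie with q = 0.1875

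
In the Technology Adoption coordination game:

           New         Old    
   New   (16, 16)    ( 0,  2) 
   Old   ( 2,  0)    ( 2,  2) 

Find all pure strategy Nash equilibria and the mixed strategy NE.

Pure NE: (New, New) and (Old, Old); Mixed NE: p = 0.125, q = 0.125

Work:
Check pure NE:
(New, New): (16, 16) - no unilateral deviation beneficial
(Old, Old): (2, 2) - no unilateral deviation beneficial
Mixed NE: P1 plays New with p = 0.125, P2 plays New with q = 0.125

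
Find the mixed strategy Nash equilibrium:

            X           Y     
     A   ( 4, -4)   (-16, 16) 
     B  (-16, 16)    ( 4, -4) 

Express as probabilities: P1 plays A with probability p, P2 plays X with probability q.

p = 0.5, q = 0.5

Work:
Find probabilities that make opponent indifferent:
P2 chooses q to make P1 indifferent between A and B
P1 chooses p to make P2 indifferent between X and Y
Mixed NE: P1 plays (A: 0.5, B: 0.5), P2 plays (X: 0.5, Y: 0.5)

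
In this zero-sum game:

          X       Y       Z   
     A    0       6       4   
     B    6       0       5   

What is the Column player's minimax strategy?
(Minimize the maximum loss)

Column should play Z, value = 5

Work:
Column player minimizes Row's maximum payoff:
Column X: max payoff to Row = 6
Column Y: max payoff to Row = 6
Column Z: max payoff to Row = 5
Minimum is 5, achieved by column Z.
Minimax strategy: Z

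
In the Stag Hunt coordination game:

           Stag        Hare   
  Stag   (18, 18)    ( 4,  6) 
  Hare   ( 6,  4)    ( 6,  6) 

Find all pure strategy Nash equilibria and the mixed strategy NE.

Pure NE: (Stag, Stag) and (Hare, Hare); Mixed NE: p = 0.1429, q = 0.1429

Work:
Check pure NE:
(Stag, Stag): (18, 18) - no unilateral deviation beneficial
(Hare, Hare): (6, 6) - no unilateral deviation beneficial
Mixed NE: P1 plays Stag with p = 0.1429, P2 plays Stag with q = 0.1429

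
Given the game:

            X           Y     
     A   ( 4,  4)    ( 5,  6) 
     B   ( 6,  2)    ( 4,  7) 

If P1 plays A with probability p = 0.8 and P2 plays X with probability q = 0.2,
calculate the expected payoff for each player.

E[P1] = 4.72, E[P2] = 5.68

Work:
E[P1] = p·q·π₁(A,X) + p·(1-q)·π₁(A,Y) + (1-p)·q·π₁(B,X) + (1-p)·(1-q)·π₁(B,Y)
= 0.8·0.2·4 + 0.8·0.8·5 + 0.2·0.2·6 + 0.2·0.8·4
= 4.72

E[P2] = 5.68 (similar calculation)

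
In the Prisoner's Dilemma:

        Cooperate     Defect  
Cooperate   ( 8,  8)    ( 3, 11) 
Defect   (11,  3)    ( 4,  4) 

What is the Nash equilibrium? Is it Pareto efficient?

(Defect, Defect) is NE; not Pareto efficient

Work:
Defect dominates Cooperate for both players:
If P2 cooperates: Defect (11) > Cooperate (8)
If P2 defects: Defect (4) > Cooperate (3)
NE: (Defect, Defect) with payoff (4, 4)
But (Cooperate, Cooperate) = (8, 8) Pareto dominates (4, 4)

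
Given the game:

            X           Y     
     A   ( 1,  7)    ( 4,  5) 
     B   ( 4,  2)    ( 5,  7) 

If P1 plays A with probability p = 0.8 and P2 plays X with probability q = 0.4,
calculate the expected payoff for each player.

E[P1] = 3.16, E[P2] = 5.64

Work:
E[P1] = p·q·π₁(A,X) + p·(1-q)·π₁(A,Y) + (1-p)·q·π₁(B,X) + (1-p)·(1-q)·π₁(B,Y)
= 0.8·0.4·1 + 0.8·0.6·4 + 0.2·0.4·4 + 0.2·0.6·5
= 3.16

E[P2] = 5.64 (similar calculation)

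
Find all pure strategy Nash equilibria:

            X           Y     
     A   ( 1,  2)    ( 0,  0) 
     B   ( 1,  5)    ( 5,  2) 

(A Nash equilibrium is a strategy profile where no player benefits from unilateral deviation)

Nash equilibrium: (A, X), (B, X)

Work:
Best responses:
  P1 vs X: payoffs [1, 1] → best response A/B (payoff 1)
  P1 vs Y: payoffs [0, 5] → best response B (payoff 5)
  P2 vs A: payoffs [2, 0] → best response X (payoff 2)
  P2 vs B: payoffs [5, 2] → best response X (payoff 5)
Mutual best responses: (A,X), (B,X) → Nash equilibria.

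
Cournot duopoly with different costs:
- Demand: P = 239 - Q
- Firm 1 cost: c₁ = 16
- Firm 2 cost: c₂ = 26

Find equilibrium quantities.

q₁* = 77.67, q₂* = 67.67

Work:
Reaction: q₁ = (239 - 16 - q₂)/2
Reaction: q₂ = (239 - 26 - q₁)/2
Solve simultaneously:
q₁* = (239 - 2×16 + 26)/3 = 77.67
q₂* = (239 - 2×26 + 16)/3 = 67.67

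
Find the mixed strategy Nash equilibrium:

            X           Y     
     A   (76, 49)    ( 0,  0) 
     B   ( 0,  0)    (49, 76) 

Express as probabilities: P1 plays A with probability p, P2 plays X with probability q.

p = 0.608, q = 0.392

Work:
Find probabilities that make opponent indifferent:
P2 chooses q to make P1 indifferent between A and B
P1 chooses p to make P2 indifferent between X and Y
Mixed NE: P1 plays (A: 0.608, B: 0.392), P2 plays (X: 0.392, Y: 0.608)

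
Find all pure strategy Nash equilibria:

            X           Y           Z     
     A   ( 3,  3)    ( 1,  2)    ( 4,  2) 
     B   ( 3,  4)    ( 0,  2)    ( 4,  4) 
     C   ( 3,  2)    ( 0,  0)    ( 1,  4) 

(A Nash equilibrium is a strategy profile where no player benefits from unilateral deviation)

Nash equilibrium: (A, X), (B, X), (B, Z)

Work:
Best responses:
  P1 vs X: payoffs [3, 3, 3] → best response A/B/C (payoff 3)
  P1 vs Y: payoffs [1, 0, 0] → best response A (payoff 1)
  P1 vs Z: payoffs [4, 4, 1] → best response A/B (payoff 4)
  P2 vs A: payoffs [3, 2, 2] → best response X (payoff 3)
  P2 vs B: payoffs [4, 2, 4] → best response X/Z (payoff 4)
  P2 vs C: payoffs [2, 0, 4] → best response Z (payoff 4)
Mutual best responses: (A,X), (B,X), (B,Z) → Nash equilibria.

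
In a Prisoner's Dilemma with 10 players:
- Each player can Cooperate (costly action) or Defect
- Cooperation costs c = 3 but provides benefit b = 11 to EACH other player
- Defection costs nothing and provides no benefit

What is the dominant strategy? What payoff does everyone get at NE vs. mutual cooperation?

Dominant: Defect; NE payoff = 0; Coop payoff = 96

Work:
Defect dominates (saves cost c = 3, benefit to others is external)
NE: All defect → everyone gets 0
If all cooperate: each receives (9)×11 - 3 = 96
Social dilemma: 96 > 0 but NE gives 0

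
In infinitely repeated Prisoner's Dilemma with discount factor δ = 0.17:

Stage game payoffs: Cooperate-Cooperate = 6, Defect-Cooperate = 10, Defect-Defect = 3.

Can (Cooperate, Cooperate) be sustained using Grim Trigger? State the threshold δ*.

δ* = 0.5714; since δ = 0.17 < 0.5714, cooperation cannot be sustained

Work:
For Grim Trigger:
Cooperate forever: 6/(1-δ)
Defect then punished: 10 + 3·δ/(1-δ)
Need: 6/(1-δ) ≥ 10 + 3·δ/(1-δ)
Solving: δ ≥ (T-R)/(T-P) = (10-6)/(10-3) = 0.5714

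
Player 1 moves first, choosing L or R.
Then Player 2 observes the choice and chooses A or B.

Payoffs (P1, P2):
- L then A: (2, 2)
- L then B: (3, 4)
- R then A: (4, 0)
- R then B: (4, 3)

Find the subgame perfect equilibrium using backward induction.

P1 plays R, P2 plays B after L and B after R; Payoff (4, 3)

Work:
Backward induction:
After L: P2 chooses B → P1 gets 3
After R: P2 chooses B → P1 gets 4
P1 chooses R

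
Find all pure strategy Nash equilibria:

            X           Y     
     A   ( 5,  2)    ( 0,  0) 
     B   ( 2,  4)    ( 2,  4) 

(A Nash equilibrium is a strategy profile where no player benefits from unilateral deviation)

Nash equilibrium: (A, X), (B, Y)

Work:
Best responses:
  P1 vs X: payoffs [5, 2] → best response A (payoff 5)
  P1 vs Y: payoffs [0, 2] → best response B (payoff 2)
  P2 vs A: payoffs [2, 0] → best response X (payoff 2)
  P2 vs B: payoffs [4, 4] → best response X/Y (payoff 4)
Mutual best responses: (A,X), (B,Y) → Nash equilibria.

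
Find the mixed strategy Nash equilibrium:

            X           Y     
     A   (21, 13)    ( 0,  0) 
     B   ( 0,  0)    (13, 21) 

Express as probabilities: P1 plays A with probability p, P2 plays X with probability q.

p = 0.6176, q = 0.3824

Work:
Find probabilities that make opponent indifferent:
P2 chooses q to make P1 indifferent between A and B
P1 chooses p to make P2 indifferent between X and Y
Mixed NE: P1 plays (A: 0.6176, B: 0.3824), P2 plays (X: 0.3824, Y: 0.6176)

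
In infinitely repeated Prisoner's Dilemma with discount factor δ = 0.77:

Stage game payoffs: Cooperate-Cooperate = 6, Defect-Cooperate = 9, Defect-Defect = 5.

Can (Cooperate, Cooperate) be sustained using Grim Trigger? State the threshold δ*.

δ* = 0.75; since δ = 0.77 ≥ 0.75, cooperation can be sustained

Work:
For Grim Trigger:
Cooperate forever: 6/(1-δ)
Defect then punished: 9 + 5·δ/(1-δ)
Need: 6/(1-δ) ≥ 9 + 5·δ/(1-δ)
Solving: δ ≥ (T-R)/(T-P) = (9-6)/(9-5) = 0.75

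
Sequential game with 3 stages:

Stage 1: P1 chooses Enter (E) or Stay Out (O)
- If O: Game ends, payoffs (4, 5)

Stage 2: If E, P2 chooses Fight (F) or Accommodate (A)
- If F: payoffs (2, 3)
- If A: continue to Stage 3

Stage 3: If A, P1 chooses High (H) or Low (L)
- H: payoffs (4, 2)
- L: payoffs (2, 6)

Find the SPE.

SPE: (O, F, H); Outcome (4, 5)

Work:
Stage 3: P1 chooses H (4 vs 2)
Stage 2: P2: F->3, A->2 (anticipating H). Choose F
Stage 1: P1: O->4, E->2 (anticipating F, H). Choose O
SPE path: O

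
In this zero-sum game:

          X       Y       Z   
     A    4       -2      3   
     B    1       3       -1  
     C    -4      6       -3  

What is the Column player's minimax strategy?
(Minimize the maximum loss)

Column should play Z, value = 3

Work:
Column player minimizes Row's maximum payoff:
Column X: max payoff to Row = 4
Column Y: max payoff to Row = 6
Column Z: max payoff to Row = 3
Minimum is 3, achieved by column Z.
Minimax strategy: Z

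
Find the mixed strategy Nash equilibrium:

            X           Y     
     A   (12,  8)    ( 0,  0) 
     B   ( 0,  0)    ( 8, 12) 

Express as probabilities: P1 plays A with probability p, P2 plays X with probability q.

p = 0.6, q = 0.4

Work:
Find probabilities that make opponent indifferent:
P2 chooses q to make P1 indifferent between A and B
P1 chooses p to make P2 indifferent between X and Y
Mixed NE: P1 plays (A: 0.6, B: 0.4), P2 plays (X: 0.4, Y: 0.6)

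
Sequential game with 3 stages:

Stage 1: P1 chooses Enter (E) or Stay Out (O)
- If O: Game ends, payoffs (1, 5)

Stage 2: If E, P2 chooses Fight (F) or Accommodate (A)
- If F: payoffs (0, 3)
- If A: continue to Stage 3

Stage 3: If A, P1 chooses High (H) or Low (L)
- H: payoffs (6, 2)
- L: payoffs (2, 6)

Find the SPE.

SPE: (O, F, H); Outcome (1, 5)

Work:
Stage 3: P1 chooses H (6 vs 2)
Stage 2: P2: F->3, A->2 (anticipating H). Choose F
Stage 1: P1: O->1, E->0 (anticipating F, H). Choose O
SPE path: O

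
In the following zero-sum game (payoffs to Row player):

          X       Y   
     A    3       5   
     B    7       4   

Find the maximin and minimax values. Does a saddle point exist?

Maximin = 4, Minimax = 5, Saddle: False

Work:
Row minimums: [3, 4] → maximin = 4
Column maximums: [7, 5] → minimax = 5
No saddle point (maximin ≠ minimax). Mixed strategy needed.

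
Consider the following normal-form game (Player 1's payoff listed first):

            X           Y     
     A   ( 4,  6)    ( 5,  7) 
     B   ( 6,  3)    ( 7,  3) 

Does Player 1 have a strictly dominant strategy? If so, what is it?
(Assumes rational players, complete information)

Yes, Player 1's strictly dominant strategy is B

Work:
A strategy strictly dominates another if it gives a strictly higher payoff against every opponent action. Compare each pair of P1's strategies column-by-column:
  A vs B: [4 vs 6, 5 vs 7] → A does not strictly dominate B (column X: 4 ≤ 6)
  B vs A: [6 vs 4, 7 vs 5] → B strictly dominates A
B strictly dominates every other strategy → strictly dominant.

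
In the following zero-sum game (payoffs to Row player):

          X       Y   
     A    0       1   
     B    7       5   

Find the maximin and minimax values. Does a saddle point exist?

Maximin = 5, Minimax = 5, Saddle: True

Work:
Row minimums: [0, 5] → maximin = 5
Column maximums: [7, 5] → minimax = 5
Saddle point exists! Game value = 5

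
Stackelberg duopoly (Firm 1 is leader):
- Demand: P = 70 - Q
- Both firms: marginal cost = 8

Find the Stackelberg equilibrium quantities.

q₁* (leader) = 31.0, q₂* (follower) = 15.5

Work:
Follower's reaction: q₂ = (a - c - q₁)/2
Leader substitutes: π₁ = q₁·(a - q₁ - (a-c-q₁)/2 - c)
FOC: q₁* = (70 - 8)/2 = 31.00
Then: q₂* = (70 - 8 - 31.0)/2 = 15.50
Leader has first-mover advantage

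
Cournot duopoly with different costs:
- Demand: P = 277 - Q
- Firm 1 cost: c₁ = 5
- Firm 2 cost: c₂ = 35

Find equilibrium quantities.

q₁* = 100.67, q₂* = 70.67

Work:
Reaction: q₁ = (277 - 5 - q₂)/2
Reaction: q₂ = (277 - 35 - q₁)/2
Solve simultaneously:
q₁* = (277 - 2×5 + 35)/3 = 100.67
q₂* = (277 - 2×35 + 5)/3 = 70.67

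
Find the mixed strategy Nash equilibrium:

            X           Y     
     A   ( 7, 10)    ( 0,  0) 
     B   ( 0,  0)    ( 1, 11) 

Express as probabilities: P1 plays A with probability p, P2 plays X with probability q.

p = 0.5238, q = 0.125

Work:
Find probabilities that make opponent indifferent:
P2 chooses q to make P1 indifferent between A and B
P1 chooses p to make P2 indifferent between X and Y
Mixed NE: P1 plays (A: 0.5238, B: 0.4762), P2 plays (X: 0.125, Y: 0.875)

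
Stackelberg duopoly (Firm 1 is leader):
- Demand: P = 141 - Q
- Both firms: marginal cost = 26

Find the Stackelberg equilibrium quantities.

q₁* (leader) = 57.5, q₂* (follower) = 28.75

Work:
Follower's reaction: q₂ = (a - c - q₁)/2
Leader substitutes: π₁ = q₁·(a - q₁ - (a-c-q₁)/2 - c)
FOC: q₁* = (141 - 26)/2 = 57.50
Then: q₂* = (141 - 26 - 57.5)/2 = 28.75
Leader has first-mover advantage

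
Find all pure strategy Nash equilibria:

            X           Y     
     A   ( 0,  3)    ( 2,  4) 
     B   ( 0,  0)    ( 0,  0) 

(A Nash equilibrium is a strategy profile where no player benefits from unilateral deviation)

Nash equilibrium: (A, Y), (B, X)

Work:
Best responses:
  P1 vs X: payoffs [0, 0] → best response A/B (payoff 0)
  P1 vs Y: payoffs [2, 0] → best response A (payoff 2)
  P2 vs A: payoffs [3, 4] → best response Y (payoff 4)
  P2 vs B: payoffs [0, 0] → best response X/Y (payoff 0)
Mutual best responses: (A,Y), (B,X) → Nash equilibria.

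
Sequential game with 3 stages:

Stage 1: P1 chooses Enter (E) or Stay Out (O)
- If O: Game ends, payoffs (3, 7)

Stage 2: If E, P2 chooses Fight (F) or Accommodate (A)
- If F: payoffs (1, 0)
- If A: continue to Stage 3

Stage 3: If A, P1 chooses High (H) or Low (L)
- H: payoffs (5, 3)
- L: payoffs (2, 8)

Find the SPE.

SPE: (E, A, H); Outcome (5, 3)

Work:
Stage 3: P1 chooses H (5 vs 2)
Stage 2: P2: F->0, A->3 (anticipating H). Choose A
Stage 1: P1: O->3, E->5 (anticipating A, H). Choose E
SPE path: E -> A -> H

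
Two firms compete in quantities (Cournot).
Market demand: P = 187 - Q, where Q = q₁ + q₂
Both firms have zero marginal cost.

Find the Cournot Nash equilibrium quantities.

q₁* = q₂* = 62.33; P* = 62.33

Work:
Profit: π_i = P·q_i = (a - q_i - q_j)·q_i
FOC: ∂π_i/∂q_i = a - 2q_i - q_j = 0
Reaction function: q_i = (187 - q_j)/2
Symmetry: q* = 187/3 = 62.33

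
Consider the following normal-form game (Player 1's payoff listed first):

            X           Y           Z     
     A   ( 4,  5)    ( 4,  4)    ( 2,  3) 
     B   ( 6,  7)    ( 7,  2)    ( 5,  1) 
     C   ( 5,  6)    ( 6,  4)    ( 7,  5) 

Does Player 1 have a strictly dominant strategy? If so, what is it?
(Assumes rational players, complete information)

No strictly dominant strategy exists for Player 1

Work:
A strategy strictly dominates another if it gives a strictly higher payoff against every opponent action. Compare each pair of P1's strategies column-by-column:
  A vs B: [4 vs 6, 4 vs 7, 2 vs 5] → A does not strictly dominate B (column X: 4 ≤ 6)
  A vs C: [4 vs 5, 4 vs 6, 2 vs 7] → A does not strictly dominate C (column X: 4 ≤ 5)
  B vs A: [6 vs 4, 7 vs 4, 5 vs 2] → B strictly dominates A
  B vs C: [6 vs 5, 7 vs 6, 5 vs 7] → B does not strictly dominate C (column Z: 5 ≤ 7)
  C vs A: [5 vs 4, 6 vs 4, 7 vs 2] → C strictly dominates A
  C vs B: [5 vs 6, 6 vs 7, 7 vs 5] → C does not strictly dominate B (column X: 5 ≤ 6)
No single strategy strictly dominates all others → no strictly dominant strategy.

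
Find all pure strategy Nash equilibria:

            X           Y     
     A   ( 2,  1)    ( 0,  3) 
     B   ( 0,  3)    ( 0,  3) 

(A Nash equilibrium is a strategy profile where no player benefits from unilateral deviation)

Nash equilibrium: (A, Y), (B, Y)

Work:
Best responses:
  P1 vs X: payoffs [2, 0] → best response A (payoff 2)
  P1 vs Y: payoffs [0, 0] → best response A/B (payoff 0)
  P2 vs A: payoffs [1, 3] → best response Y (payoff 3)
  P2 vs B: payoffs [3, 3] → best response X/Y (payoff 3)
Mutual best responses: (A,Y), (B,Y) → Nash equilibria.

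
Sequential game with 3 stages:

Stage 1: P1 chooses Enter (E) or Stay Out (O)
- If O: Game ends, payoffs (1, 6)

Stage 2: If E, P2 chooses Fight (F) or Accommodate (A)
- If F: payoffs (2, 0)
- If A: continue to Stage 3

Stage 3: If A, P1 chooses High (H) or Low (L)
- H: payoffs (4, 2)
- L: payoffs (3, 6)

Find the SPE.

SPE: (E, A, H); Outcome (4, 2)

Work:
Stage 3: P1 chooses H (4 vs 3)
Stage 2: P2: F->0, A->2 (anticipating H). Choose A
Stage 1: P1: O->1, E->4 (anticipating A, H). Choose E
SPE path: E -> A -> H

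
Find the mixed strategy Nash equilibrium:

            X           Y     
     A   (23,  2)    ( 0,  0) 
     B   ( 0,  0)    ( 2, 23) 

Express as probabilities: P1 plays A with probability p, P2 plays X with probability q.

p = 0.92, q = 0.08

Work:
Find probabilities that make opponent indifferent:
P2 chooses q to make P1 indifferent between A and B
P1 chooses p to make P2 indifferent between X and Y
Mixed NE: P1 plays (A: 0.92, B: 0.08), P2 plays (X: 0.08, Y: 0.92)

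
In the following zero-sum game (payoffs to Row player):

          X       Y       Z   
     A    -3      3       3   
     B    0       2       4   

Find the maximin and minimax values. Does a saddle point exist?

Maximin = 0, Minimax = 0, Saddle: True

Work:
Row minimums: [-3, 0] → maximin = 0
Column maximums: [0, 3, 4] → minimax = 0
Saddle point exists! Game value = 0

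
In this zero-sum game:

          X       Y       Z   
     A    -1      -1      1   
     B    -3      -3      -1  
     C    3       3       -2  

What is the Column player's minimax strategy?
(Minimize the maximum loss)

Column should play Z, value = 1

Work:
Column player minimizes Row's maximum payoff:
Column X: max payoff to Row = 3
Column Y: max payoff to Row = 3
Column Z: max payoff to Row = 1
Minimum is 1, achieved by column Z.
Minimax strategy: Z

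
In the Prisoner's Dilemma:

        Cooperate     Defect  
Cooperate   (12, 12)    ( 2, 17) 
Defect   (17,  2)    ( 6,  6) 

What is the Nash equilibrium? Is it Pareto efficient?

(Defect, Defect) is NE; not Pareto efficient

Work:
Defect dominates Cooperate for both players:
If P2 cooperates: Defect (17) > Cooperate (12)
If P2 defects: Defect (6) > Cooperate (2)
NE: (Defect, Defect) with payoff (6, 6)
But (Cooperate, Cooperate) = (12, 12) Pareto dominates (6, 6)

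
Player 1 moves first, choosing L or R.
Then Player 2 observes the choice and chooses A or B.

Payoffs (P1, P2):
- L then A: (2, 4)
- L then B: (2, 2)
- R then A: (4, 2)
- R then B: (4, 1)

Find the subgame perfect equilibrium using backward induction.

P1 plays R, P2 plays A after L and A after R; Payoff (4, 2)

Work:
Backward induction:
After L: P2 chooses A → P1 gets 2
After R: P2 chooses A → P1 gets 4
P1 chooses R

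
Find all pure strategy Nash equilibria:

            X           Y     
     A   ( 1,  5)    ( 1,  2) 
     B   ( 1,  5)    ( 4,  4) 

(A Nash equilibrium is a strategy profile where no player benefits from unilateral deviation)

Nash equilibrium: (A, X), (B, X)

Work:
Best responses:
  P1 vs X: payoffs [1, 1] → best response A/B (payoff 1)
  P1 vs Y: payoffs [1, 4] → best response B (payoff 4)
  P2 vs A: payoffs [5, 2] → best response X (payoff 5)
  P2 vs B: payoffs [5, 4] → best response X (payoff 5)
Mutual best responses: (A,X), (B,X) → Nash equilibria.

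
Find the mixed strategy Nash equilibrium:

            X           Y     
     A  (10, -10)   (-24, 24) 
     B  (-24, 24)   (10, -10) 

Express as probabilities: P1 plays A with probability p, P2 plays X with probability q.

p = 0.5, q = 0.5

Work:
Find probabilities that make opponent indifferent:
P2 chooses q to make P1 indifferent between A and B
P1 chooses p to make P2 indifferent between X and Y
Mixed NE: P1 plays (A: 0.5, B: 0.5), P2 plays (X: 0.5, Y: 0.5)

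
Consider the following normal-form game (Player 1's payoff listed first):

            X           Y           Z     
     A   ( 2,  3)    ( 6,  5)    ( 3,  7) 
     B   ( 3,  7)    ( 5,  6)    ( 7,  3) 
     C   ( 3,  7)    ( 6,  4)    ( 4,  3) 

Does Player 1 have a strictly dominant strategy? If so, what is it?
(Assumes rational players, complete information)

No strictly dominant strategy exists for Player 1

Work:
A strategy strictly dominates another if it gives a strictly higher payoff against every opponent action. Compare each pair of P1's strategies column-by-column:
  A vs B: [2 vs 3, 6 vs 5, 3 vs 7] → A does not strictly dominate B (column X: 2 ≤ 3)
  A vs C: [2 vs 3, 6 vs 6, 3 vs 4] → A does not strictly dominate C (column X: 2 ≤ 3)
  B vs A: [3 vs 2, 5 vs 6, 7 vs 3] → B does not strictly dominate A (column Y: 5 ≤ 6)
  B vs C: [3 vs 3, 5 vs 6, 7 vs 4] → B does not strictly dominate C (column X: 3 ≤ 3)
  C vs A: [3 vs 2, 6 vs 6, 4 vs 3] → C does not strictly dominate A (column Y: 6 ≤ 6)
  C vs B: [3 vs 3, 6 vs 5, 4 vs 7] → C does not strictly dominate B (column X: 3 ≤ 3)
No single strategy strictly dominates all others → no strictly dominant strategy.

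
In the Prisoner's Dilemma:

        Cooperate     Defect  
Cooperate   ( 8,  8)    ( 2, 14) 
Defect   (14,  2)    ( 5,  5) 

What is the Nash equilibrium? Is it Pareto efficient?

(Defect, Defect) is NE; not Pareto efficient

Work:
Defect dominates Cooperate for both players:
If P2 cooperates: Defect (14) > Cooperate (8)
If P2 defects: Defect (5) > Cooperate (2)
NE: (Defect, Defect) with payoff (5, 5)
But (Cooperate, Cooperate) = (8, 8) Pareto dominates (5, 5)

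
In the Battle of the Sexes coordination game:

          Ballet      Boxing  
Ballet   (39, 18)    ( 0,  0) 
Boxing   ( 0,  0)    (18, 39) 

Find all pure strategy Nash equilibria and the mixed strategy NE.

Pure NE: (Ballet, Ballet) and (Boxing, Boxing); Mixed NE: p = 0.6842, q = 0.3158

Work:
Check pure NE:
(Ballet, Ballet): (39, 18) - no unilateral deviation beneficial
(Boxing, Boxing): (18, 39) - no unilateral deviation beneficial
Mixed NE: P1 plays Ballet with p = 0.6842, P2 plays Ballet with q = 0.3158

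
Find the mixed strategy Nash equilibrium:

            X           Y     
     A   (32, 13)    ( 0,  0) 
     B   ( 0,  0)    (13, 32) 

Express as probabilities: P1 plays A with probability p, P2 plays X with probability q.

p = 0.7111, q = 0.2889

Work:
Find probabilities that make opponent indifferent:
P2 chooses q to make P1 indifferent between A and B
P1 chooses p to make P2 indifferent between X and Y
Mixed NE: P1 plays (A: 0.7111, B: 0.2889), P2 plays (X: 0.2889, Y: 0.7111)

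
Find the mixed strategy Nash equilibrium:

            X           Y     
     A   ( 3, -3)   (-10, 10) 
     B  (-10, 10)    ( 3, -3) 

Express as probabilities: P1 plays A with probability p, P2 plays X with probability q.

p = 0.5, q = 0.5

Work:
Find probabilities that make opponent indifferent:
P2 chooses q to make P1 indifferent between A and B
P1 chooses p to make P2 indifferent between X and Y
Mixed NE: P1 plays (A: 0.5, B: 0.5), P2 plays (X: 0.5, Y: 0.5)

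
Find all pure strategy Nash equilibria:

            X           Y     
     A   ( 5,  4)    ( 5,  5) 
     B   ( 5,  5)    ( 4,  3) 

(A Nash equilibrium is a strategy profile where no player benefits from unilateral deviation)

Nash equilibrium: (A, Y), (B, X)

Work:
Best responses:
  P1 vs X: payoffs [5, 5] → best response A/B (payoff 5)
  P1 vs Y: payoffs [5, 4] → best response A (payoff 5)
  P2 vs A: payoffs [4, 5] → best response Y (payoff 5)
  P2 vs B: payoffs [5, 3] → best response X (payoff 5)
Mutual best responses: (A,Y), (B,X) → Nash equilibria.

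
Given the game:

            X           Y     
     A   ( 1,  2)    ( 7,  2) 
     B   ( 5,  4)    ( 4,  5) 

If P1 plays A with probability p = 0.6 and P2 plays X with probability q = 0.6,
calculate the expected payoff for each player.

E[P1] = 3.88, E[P2] = 2.96

Work:
E[P1] = p·q·π₁(A,X) + p·(1-q)·π₁(A,Y) + (1-p)·q·π₁(B,X) + (1-p)·(1-q)·π₁(B,Y)
= 0.6·0.6·1 + 0.6·0.4·7 + 0.4·0.6·5 + 0.4·0.4·4
= 3.88

E[P2] = 2.96 (similar calculation)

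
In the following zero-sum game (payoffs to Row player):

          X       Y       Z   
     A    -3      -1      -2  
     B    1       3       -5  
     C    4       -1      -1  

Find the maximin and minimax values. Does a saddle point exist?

Maximin = -1, Minimax = -1, Saddle: True

Work:
Row minimums: [-3, -5, -1] → maximin = -1
Column maximums: [4, 3, -1] → minimax = -1
Saddle point exists! Game value = -1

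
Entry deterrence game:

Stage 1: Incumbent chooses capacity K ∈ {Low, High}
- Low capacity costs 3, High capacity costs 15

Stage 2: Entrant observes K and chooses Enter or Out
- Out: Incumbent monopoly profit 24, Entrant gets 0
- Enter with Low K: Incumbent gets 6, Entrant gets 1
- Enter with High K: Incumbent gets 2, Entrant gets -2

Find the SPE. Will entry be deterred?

SPE: (High, Enter|Low, Out|High); Entry deterred. Incumbent net profit = 9

Work:
After Low K: Entrant enters (1 > 0)
After High K: Entrant stays out (-2 < 0)
Incumbent: Low → 6−3=3, High → 24−15=9
Incumbent chooses High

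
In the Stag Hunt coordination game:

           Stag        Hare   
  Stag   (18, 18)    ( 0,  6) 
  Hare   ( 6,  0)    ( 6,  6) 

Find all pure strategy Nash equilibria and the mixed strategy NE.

Pure NE: (Stag, Stag) and (Hare, Hare); Mixed NE: p = 0.3333, q = 0.3333

Work:
Check pure NE:
(Stag, Stag): (18, 18) - no unilateral deviation beneficial
(Hare, Hare): (6, 6) - no unilateral deviation beneficial
Mixed NE: P1 plays Stag with p = 0.3333, P2 plays Stag with q = 0.3333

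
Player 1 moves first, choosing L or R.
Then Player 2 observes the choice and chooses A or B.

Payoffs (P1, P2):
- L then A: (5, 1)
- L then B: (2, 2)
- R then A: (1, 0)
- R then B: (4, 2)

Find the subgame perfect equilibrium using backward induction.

P1 plays R, P2 plays B after L and B after R; Payoff (4, 2)

Work:
Backward induction:
After L: P2 chooses B → P1 gets 2
After R: P2 chooses B → P1 gets 4
P1 chooses R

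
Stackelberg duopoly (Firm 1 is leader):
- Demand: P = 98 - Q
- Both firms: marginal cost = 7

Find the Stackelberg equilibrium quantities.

q₁* (leader) = 45.5, q₂* (follower) = 22.75

Work:
Follower's reaction: q₂ = (a - c - q₁)/2
Leader substitutes: π₁ = q₁·(a - q₁ - (a-c-q₁)/2 - c)
FOC: q₁* = (98 - 7)/2 = 45.50
Then: q₂* = (98 - 7 - 45.5)/2 = 22.75
Leader has first-mover advantage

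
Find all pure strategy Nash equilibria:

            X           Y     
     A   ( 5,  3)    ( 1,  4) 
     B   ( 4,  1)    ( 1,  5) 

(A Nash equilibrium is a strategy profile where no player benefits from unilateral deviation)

Nash equilibrium: (A, Y), (B, Y)

Work:
Best responses:
  P1 vs X: payoffs [5, 4] → best response A (payoff 5)
  P1 vs Y: payoffs [1, 1] → best response A/B (payoff 1)
  P2 vs A: payoffs [3, 4] → best response Y (payoff 4)
  P2 vs B: payoffs [1, 5] → best response Y (payoff 5)
Mutual best responses: (A,Y), (B,Y) → Nash equilibria.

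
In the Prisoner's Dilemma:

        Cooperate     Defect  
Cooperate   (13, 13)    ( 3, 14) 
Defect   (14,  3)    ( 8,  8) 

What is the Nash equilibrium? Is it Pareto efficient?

(Defect, Defect) is NE; not Pareto efficient

Work:
Defect dominates Cooperate for both players:
If P2 cooperates: Defect (14) > Cooperate (13)
If P2 defects: Defect (8) > Cooperate (3)
NE: (Defect, Defect) with payoff (8, 8)
But (Cooperate, Cooperate) = (13, 13) Pareto dominates (8, 8)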